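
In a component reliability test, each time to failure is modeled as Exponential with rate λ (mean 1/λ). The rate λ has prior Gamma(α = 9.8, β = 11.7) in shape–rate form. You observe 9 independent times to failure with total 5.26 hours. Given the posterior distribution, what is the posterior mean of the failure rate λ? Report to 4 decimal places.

1.1085

With a Gamma(shape α, rate β) prior on the exponential rate λ, the posterior after n observations with total T = Σxᵢ is Gamma(α+n, β+T).
Posterior: Gamma(9.8+9, 11.7+5.26) = Gamma(18.8, 16.96).
Posterior mean of λ = α/β = 18.8/16.96 = 1.1085.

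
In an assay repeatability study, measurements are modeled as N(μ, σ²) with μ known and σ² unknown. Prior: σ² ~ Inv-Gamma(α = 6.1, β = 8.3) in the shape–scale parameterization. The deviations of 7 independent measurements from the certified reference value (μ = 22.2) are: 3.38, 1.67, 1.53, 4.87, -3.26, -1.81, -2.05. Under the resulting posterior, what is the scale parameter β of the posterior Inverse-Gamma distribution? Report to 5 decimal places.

37.48865

With known mean μ and an Inverse-Gamma(α, β) prior on σ², the Normal likelihood is conjugate: posterior is Inv-Gamma(α + n/2, β + Σ(xᵢ−μ)²/2).
Σ(xᵢ−μ)² = (3.38)² + (1.67)² + (1.53)² + (4.87)² + (-3.26)² + (-1.81)² + (-2.05)² = 58.3773.
Posterior: Inv-Gamma(6.1 + 7/2, 8.3 + 58.3773/2) = Inv-Gamma(9.60, 37.48865).
Posterior β = 37.48865.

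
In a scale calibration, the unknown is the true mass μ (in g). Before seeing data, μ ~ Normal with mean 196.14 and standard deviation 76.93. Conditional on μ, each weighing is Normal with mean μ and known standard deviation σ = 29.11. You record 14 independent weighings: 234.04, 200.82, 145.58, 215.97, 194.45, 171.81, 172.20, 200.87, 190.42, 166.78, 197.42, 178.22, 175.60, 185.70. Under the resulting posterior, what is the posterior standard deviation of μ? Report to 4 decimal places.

For Normal data with known variance σ², a Normal(μ₀, σ₀²) prior on μ is conjugate. Posterior precision = 1/σ₀² + n/σ²; posterior mean is the precision-weighted average of μ₀ and x̄.
σ₀² = 76.93² = 5918.2249, σ² = 29.11² = 847.3921; σ² + n·σ₀² = 847.3921 + 14·5918.2249 = 83702.5407.
Posterior precision = 1/σ₀² + n/σ² = 1/5918.2249 + 14/847.3921 = (σ² + n·σ₀²)/(σ₀²σ²) = 83702.5407/(5918.2249·847.3921); posterior variance σₙ² = σ₀²σ²/(σ² + n·σ₀²) = 5918.2249·847.3921/83702.5407 = 59.915231.
Posterior SD = √σₙ² = √(5918.2249·847.3921/83702.5407) = 7.7405.

7.7405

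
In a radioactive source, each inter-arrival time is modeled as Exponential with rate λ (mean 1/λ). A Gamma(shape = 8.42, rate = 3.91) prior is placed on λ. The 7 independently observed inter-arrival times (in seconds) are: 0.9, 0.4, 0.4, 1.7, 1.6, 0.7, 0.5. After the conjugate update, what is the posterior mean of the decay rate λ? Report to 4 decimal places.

With a Gamma(shape α, rate β) prior on the exponential rate λ, the posterior after n observations with total T = Σxᵢ is Gamma(α+n, β+T).
Sum of observations T = 6.2 seconds; n = 7.
Posterior: Gamma(8.42+7, 3.91+6.2) = Gamma(15.42, 10.11).
Posterior mean of λ = α/β = 15.42/10.11 = 1.5252.

1.5252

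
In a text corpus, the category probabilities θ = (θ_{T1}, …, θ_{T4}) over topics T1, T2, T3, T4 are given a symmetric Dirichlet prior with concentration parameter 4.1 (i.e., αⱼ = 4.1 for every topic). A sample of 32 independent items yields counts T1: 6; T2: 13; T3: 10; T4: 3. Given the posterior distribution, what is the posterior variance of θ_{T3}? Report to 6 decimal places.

0.004179

The Dirichlet prior is conjugate to the Multinomial likelihood: each posterior αⱼ = prior αⱼ + observed count nⱼ.
Posterior concentration: (10.1, 17.1, 14.1, 7.1), total = 48.4.
Var[θ_j] = α_j(Σα−α_j)/((Σα)²(Σα+1)) = 14.1·34.3/(48.4²·49.4) = 0.004179.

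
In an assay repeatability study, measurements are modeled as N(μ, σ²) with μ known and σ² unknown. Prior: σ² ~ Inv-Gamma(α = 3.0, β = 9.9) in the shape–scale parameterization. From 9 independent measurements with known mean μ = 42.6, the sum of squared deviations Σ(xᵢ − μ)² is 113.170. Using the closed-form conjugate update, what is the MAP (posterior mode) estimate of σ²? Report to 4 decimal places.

7.8218

With known mean μ and an Inverse-Gamma(α, β) prior on σ², the Normal likelihood is conjugate: posterior is Inv-Gamma(α + n/2, β + Σ(xᵢ−μ)²/2).
Posterior: Inv-Gamma(3.0 + 9/2, 9.9 + 113.170/2) = Inv-Gamma(7.50, 66.4850).
Mode = β/(α+1) = 66.4850/8.50 = 7.8218.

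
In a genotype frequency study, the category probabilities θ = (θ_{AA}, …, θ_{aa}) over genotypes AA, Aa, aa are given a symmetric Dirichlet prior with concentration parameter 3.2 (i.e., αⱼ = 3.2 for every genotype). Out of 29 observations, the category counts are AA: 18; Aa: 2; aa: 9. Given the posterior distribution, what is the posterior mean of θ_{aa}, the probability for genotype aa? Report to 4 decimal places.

The Dirichlet prior is conjugate to the Multinomial likelihood: each posterior αⱼ = prior αⱼ + observed count nⱼ.
Posterior concentration: (21.2, 5.2, 12.2), total = 38.6.
E[θ_{aa}|data] = α_{aa}/Σα = 12.2/38.6 = 0.3161.

0.3161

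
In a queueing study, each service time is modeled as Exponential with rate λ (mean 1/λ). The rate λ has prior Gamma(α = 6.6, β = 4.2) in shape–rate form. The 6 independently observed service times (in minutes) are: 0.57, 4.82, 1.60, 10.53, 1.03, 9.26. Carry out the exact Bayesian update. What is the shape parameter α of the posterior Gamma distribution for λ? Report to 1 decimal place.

12.6

With a Gamma(shape α, rate β) prior on the exponential rate λ, the posterior after n observations with total T = Σxᵢ is Gamma(α+n, β+T).
Sum of observations T = 27.81 minutes; n = 6.
Posterior: Gamma(6.6+6, 4.2+27.81) = Gamma(12.6, 32.01).
Posterior α = 12.6.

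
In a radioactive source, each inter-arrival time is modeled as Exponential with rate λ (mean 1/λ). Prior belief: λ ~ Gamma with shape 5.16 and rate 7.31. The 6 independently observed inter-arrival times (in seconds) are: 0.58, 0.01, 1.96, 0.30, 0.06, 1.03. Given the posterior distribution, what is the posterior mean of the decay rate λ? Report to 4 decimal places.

With a Gamma(shape α, rate β) prior on the exponential rate λ, the posterior after n observations with total T = Σxᵢ is Gamma(α+n, β+T).
Sum of observations T = 3.94 seconds; n = 6.
Posterior: Gamma(5.16+6, 7.31+3.94) = Gamma(11.16, 11.25).
Posterior mean of λ = α/β = 11.16/11.25 = 0.9920.

0.9920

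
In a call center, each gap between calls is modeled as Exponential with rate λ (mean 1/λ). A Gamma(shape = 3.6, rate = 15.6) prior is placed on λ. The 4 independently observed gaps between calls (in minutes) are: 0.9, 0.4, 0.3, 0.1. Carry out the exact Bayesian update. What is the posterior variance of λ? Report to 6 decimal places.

With a Gamma(shape α, rate β) prior on the exponential rate λ, the posterior after n observations with total T = Σxᵢ is Gamma(α+n, β+T).
Sum of observations T = 1.7 minutes; n = 4.
Posterior: Gamma(3.6+4, 15.6+1.7) = Gamma(7.6, 17.3).
Var = α/β² = 0.025393.

0.025393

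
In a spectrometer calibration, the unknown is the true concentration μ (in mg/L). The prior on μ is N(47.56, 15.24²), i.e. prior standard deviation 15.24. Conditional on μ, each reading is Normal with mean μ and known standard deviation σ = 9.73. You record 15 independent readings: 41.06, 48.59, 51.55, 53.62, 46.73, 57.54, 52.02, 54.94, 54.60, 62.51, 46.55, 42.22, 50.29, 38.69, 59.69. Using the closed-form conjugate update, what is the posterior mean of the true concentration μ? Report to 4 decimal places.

50.6234

For Normal data with known variance σ², a Normal(μ₀, σ₀²) prior on μ is conjugate. Posterior precision = 1/σ₀² + n/σ²; posterior mean is the precision-weighted average of μ₀ and x̄.
Σxᵢ = 41.06 + 48.59 + 51.55 + 53.62 + 46.73 + 57.54 + 52.02 + 54.94 + 54.60 + 62.51 + 46.55 + 42.22 + 50.29 + 38.69 + 59.69 = 760.6, so n·x̄ = 760.6.
σ₀² = 15.24² = 232.2576, σ² = 9.73² = 94.6729; σ² + n·σ₀² = 94.6729 + 15·232.2576 = 3578.5369.
Posterior mean = (μ₀/σ₀² + n·x̄/σ²)/(1/σ₀² + n/σ²) = (σ²·μ₀ + σ₀²·n·x̄)/(σ² + n·σ₀²) = (94.6729·47.56 + 232.2576·760.6)/3578.5369 = 181157.773684/3578.5369 = 50.6234.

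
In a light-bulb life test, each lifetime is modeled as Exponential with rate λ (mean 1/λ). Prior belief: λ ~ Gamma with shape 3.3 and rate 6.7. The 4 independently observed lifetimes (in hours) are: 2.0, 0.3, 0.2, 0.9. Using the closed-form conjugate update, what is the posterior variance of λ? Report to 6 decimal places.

0.071562

With a Gamma(shape α, rate β) prior on the exponential rate λ, the posterior after n observations with total T = Σxᵢ is Gamma(α+n, β+T).
Sum of observations T = 3.4 hours; n = 4.
Posterior: Gamma(3.3+4, 6.7+3.4) = Gamma(7.3, 10.1).
Var = α/β² = 0.071562.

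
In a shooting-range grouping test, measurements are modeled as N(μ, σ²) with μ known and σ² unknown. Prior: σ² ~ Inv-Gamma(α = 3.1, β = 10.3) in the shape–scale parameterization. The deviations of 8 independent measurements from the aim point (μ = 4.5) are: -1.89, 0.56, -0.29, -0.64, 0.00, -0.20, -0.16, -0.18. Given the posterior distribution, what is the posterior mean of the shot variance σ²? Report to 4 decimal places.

2.0555

With known mean μ and an Inverse-Gamma(α, β) prior on σ², the Normal likelihood is conjugate: posterior is Inv-Gamma(α + n/2, β + Σ(xᵢ−μ)²/2).
Σ(xᵢ−μ)² = (-1.89)² + (0.56)² + (-0.29)² + (-0.64)² + (0.00)² + (-0.20)² + (-0.16)² + (-0.18)² = 4.4774.
Posterior: Inv-Gamma(3.1 + 8/2, 10.3 + 4.4774/2) = Inv-Gamma(7.10, 12.53870).
E[σ²|data] = β/(α−1) = 12.53870/6.10 = 2.0555.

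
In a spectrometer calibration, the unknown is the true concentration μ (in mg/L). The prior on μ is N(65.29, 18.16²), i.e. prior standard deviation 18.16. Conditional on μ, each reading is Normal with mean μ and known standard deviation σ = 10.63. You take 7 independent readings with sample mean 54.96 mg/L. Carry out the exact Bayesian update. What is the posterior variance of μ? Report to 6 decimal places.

For Normal data with known variance σ², a Normal(μ₀, σ₀²) prior on μ is conjugate. Posterior precision = 1/σ₀² + n/σ²; posterior mean is the precision-weighted average of μ₀ and x̄.
σ₀² = 18.16² = 329.7856, σ² = 10.63² = 112.9969; σ² + n·σ₀² = 112.9969 + 7·329.7856 = 2421.4961.
Posterior precision = 1/σ₀² + n/σ² = 1/329.7856 + 7/112.9969 = (σ² + n·σ₀²)/(σ₀²σ²) = 2421.4961/(329.7856·112.9969); posterior variance σₙ² = σ₀²σ²/(σ² + n·σ₀²) = 329.7856·112.9969/2421.4961 = 15.389143.

15.389143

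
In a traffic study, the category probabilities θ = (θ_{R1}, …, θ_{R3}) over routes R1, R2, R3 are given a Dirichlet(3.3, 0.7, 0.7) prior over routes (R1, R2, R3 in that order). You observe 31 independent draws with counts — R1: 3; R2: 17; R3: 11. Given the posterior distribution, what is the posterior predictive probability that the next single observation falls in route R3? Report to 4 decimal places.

The Dirichlet prior is conjugate to the Multinomial likelihood: each posterior αⱼ = prior αⱼ + observed count nⱼ.
Posterior concentration: (6.3, 17.7, 11.7), total = 35.7.
P(next = R3 | data) = α_{R3}/Σα = 0.3277.

0.3277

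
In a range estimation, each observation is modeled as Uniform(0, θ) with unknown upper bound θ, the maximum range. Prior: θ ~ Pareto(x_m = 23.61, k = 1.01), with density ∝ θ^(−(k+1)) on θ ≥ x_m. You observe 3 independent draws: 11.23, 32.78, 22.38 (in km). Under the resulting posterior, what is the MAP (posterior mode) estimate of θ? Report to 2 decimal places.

32.78

A Pareto(scale x_m, shape k) prior on the upper bound θ of Uniform(0, θ) is conjugate: posterior is Pareto(max(x_m, max xᵢ), k + n).
Sample maximum = 32.78; prior scale x_m = 23.61 → posterior scale = max = 32.78.
Posterior shape = 1.01 + 3 = 4.01.
The Pareto density is decreasing on [x_m, ∞), so the mode is x_m = 32.78.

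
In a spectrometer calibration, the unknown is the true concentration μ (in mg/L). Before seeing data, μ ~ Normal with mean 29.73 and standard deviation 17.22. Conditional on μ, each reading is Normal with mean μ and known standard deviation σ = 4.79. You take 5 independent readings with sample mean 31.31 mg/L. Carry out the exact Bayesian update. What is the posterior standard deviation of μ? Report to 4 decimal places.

2.1258

For Normal data with known variance σ², a Normal(μ₀, σ₀²) prior on μ is conjugate. Posterior precision = 1/σ₀² + n/σ²; posterior mean is the precision-weighted average of μ₀ and x̄.
σ₀² = 17.22² = 296.5284, σ² = 4.79² = 22.9441; σ² + n·σ₀² = 22.9441 + 5·296.5284 = 1505.5861.
Posterior precision = 1/σ₀² + n/σ² = 1/296.5284 + 5/22.9441 = (σ² + n·σ₀²)/(σ₀²σ²) = 1505.5861/(296.5284·22.9441); posterior variance σₙ² = σ₀²σ²/(σ² + n·σ₀²) = 296.5284·22.9441/1505.5861 = 4.518890.
Posterior SD = √σₙ² = √(296.5284·22.9441/1505.5861) = 2.1258.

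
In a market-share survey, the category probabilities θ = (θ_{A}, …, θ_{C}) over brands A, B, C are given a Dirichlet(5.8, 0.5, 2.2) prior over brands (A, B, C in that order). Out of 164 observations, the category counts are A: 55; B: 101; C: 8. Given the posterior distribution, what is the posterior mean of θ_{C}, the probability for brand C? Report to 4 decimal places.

The Dirichlet prior is conjugate to the Multinomial likelihood: each posterior αⱼ = prior αⱼ + observed count nⱼ.
Posterior concentration: (60.8, 101.5, 10.2), total = 172.5.
E[θ_{C}|data] = α_{C}/Σα = 10.2/172.5 = 0.0591.

0.0591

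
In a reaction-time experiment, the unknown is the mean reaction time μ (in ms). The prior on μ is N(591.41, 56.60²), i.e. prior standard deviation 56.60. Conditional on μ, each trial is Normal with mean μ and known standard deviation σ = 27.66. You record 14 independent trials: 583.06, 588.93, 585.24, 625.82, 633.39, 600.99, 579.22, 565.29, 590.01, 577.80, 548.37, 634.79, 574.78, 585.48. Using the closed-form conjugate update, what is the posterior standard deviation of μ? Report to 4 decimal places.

7.3302

For Normal data with known variance σ², a Normal(μ₀, σ₀²) prior on μ is conjugate. Posterior precision = 1/σ₀² + n/σ²; posterior mean is the precision-weighted average of μ₀ and x̄.
σ₀² = 56.60² = 3203.56, σ² = 27.66² = 765.0756; σ² + n·σ₀² = 765.0756 + 14·3203.56 = 45614.9156.
Posterior precision = 1/σ₀² + n/σ² = 1/3203.56 + 14/765.0756 = (σ² + n·σ₀²)/(σ₀²σ²) = 45614.9156/(3203.56·765.0756); posterior variance σₙ² = σ₀²σ²/(σ² + n·σ₀²) = 3203.56·765.0756/45614.9156 = 53.731670.
Posterior SD = √σₙ² = √(3203.56·765.0756/45614.9156) = 7.3302.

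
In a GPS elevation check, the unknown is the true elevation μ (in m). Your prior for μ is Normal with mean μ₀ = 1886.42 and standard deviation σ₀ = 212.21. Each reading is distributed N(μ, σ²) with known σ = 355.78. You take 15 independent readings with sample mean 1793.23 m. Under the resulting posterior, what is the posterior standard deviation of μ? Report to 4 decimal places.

84.3024

For Normal data with known variance σ², a Normal(μ₀, σ₀²) prior on μ is conjugate. Posterior precision = 1/σ₀² + n/σ²; posterior mean is the precision-weighted average of μ₀ and x̄.
σ₀² = 212.21² = 45033.0841, σ² = 355.78² = 126579.4084; σ² + n·σ₀² = 126579.4084 + 15·45033.0841 = 802075.6699.
Posterior precision = 1/σ₀² + n/σ² = 1/45033.0841 + 15/126579.4084 = (σ² + n·σ₀²)/(σ₀²σ²) = 802075.6699/(45033.0841·126579.4084); posterior variance σₙ² = σ₀²σ²/(σ² + n·σ₀²) = 45033.0841·126579.4084/802075.6699 = 7106.886990.
Posterior SD = √σₙ² = √(45033.0841·126579.4084/802075.6699) = 84.3024.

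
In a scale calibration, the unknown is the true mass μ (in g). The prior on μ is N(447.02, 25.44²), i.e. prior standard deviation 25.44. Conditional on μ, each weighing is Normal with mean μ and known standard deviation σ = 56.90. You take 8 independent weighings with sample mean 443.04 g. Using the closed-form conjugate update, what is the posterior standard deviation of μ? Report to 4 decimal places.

For Normal data with known variance σ², a Normal(μ₀, σ₀²) prior on μ is conjugate. Posterior precision = 1/σ₀² + n/σ²; posterior mean is the precision-weighted average of μ₀ and x̄.
σ₀² = 25.44² = 647.1936, σ² = 56.90² = 3237.61; σ² + n·σ₀² = 3237.61 + 8·647.1936 = 8415.1588.
Posterior precision = 1/σ₀² + n/σ² = 1/647.1936 + 8/3237.61 = (σ² + n·σ₀²)/(σ₀²σ²) = 8415.1588/(647.1936·3237.61); posterior variance σₙ² = σ₀²σ²/(σ² + n·σ₀²) = 647.1936·3237.61/8415.1588 = 248.998328.
Posterior SD = √σₙ² = √(647.1936·3237.61/8415.1588) = 15.7797.

15.7797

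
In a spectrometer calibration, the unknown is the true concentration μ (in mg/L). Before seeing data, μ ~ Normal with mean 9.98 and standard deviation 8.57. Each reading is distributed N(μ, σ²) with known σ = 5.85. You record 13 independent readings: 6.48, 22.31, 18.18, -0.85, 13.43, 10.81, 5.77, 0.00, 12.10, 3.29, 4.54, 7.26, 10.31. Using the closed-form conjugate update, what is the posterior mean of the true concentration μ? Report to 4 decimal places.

For Normal data with known variance σ², a Normal(μ₀, σ₀²) prior on μ is conjugate. Posterior precision = 1/σ₀² + n/σ²; posterior mean is the precision-weighted average of μ₀ and x̄.
Σxᵢ = 6.48 + 22.31 + 18.18 + (-0.85) + 13.43 + 10.81 + 5.77 + 0.00 + 12.10 + 3.29 + 4.54 + 7.26 + 10.31 = 113.63, so n·x̄ = 113.63.
σ₀² = 8.57² = 73.4449, σ² = 5.85² = 34.2225; σ² + n·σ₀² = 34.2225 + 13·73.4449 = 989.0062.
Posterior mean = (μ₀/σ₀² + n·x̄/σ²)/(1/σ₀² + n/σ²) = (σ²·μ₀ + σ₀²·n·x̄)/(σ² + n·σ₀²) = (34.2225·9.98 + 73.4449·113.63)/989.0062 = 8687.084537/989.0062 = 8.7837.

8.7837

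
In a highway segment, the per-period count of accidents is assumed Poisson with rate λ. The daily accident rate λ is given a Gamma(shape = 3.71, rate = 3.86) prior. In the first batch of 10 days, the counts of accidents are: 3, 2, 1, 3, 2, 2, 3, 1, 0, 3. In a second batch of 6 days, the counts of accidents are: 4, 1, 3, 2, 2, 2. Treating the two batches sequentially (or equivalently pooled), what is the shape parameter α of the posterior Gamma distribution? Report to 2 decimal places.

37.71

With a Gamma(shape α, rate β) prior, the Poisson likelihood is conjugate: the posterior is Gamma(α + ΣXᵢ, β + n).
Batch 1: sum of counts S = 20 over n = 10 days.
After batch 1: Gamma(α+S, β+n) = Gamma(3.71+20, 3.86+10) = Gamma(23.71, 13.86).
Batch 2: sum of counts S = 14 over n = 6 days.
After batch 2: Gamma(α+S, β+n) = Gamma(23.71+14, 13.86+6) = Gamma(37.71, 19.86).
Posterior α = 37.71.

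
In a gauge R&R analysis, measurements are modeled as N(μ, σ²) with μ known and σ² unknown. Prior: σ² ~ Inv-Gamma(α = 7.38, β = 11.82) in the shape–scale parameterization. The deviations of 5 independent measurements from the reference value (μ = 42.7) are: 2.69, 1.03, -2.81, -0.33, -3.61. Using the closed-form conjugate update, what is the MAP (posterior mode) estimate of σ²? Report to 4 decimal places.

2.4345

With known mean μ and an Inverse-Gamma(α, β) prior on σ², the Normal likelihood is conjugate: posterior is Inv-Gamma(α + n/2, β + Σ(xᵢ−μ)²/2).
Σ(xᵢ−μ)² = (2.69)² + (1.03)² + (-2.81)² + (-0.33)² + (-3.61)² = 29.3341.
Posterior: Inv-Gamma(7.38 + 5/2, 11.82 + 29.3341/2) = Inv-Gamma(9.88, 26.48705).
Mode = β/(α+1) = 26.48705/10.88 = 2.4345.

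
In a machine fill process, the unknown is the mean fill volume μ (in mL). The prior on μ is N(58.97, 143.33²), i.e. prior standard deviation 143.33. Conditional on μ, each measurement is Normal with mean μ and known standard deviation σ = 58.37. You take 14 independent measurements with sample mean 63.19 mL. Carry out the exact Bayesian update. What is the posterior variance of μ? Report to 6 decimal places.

240.512066

For Normal data with known variance σ², a Normal(μ₀, σ₀²) prior on μ is conjugate. Posterior precision = 1/σ₀² + n/σ²; posterior mean is the precision-weighted average of μ₀ and x̄.
σ₀² = 143.33² = 20543.4889, σ² = 58.37² = 3407.0569; σ² + n·σ₀² = 3407.0569 + 14·20543.4889 = 291015.9015.
Posterior precision = 1/σ₀² + n/σ² = 1/20543.4889 + 14/3407.0569 = (σ² + n·σ₀²)/(σ₀²σ²) = 291015.9015/(20543.4889·3407.0569); posterior variance σₙ² = σ₀²σ²/(σ² + n·σ₀²) = 20543.4889·3407.0569/291015.9015 = 240.512066.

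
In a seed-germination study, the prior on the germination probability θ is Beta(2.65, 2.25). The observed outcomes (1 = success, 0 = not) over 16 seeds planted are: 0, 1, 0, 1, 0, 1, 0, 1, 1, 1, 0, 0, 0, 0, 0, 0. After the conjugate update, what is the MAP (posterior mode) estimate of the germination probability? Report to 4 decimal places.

0.4048

The Beta prior is conjugate to a Binomial/Bernoulli likelihood; the update adds successes to α and failures to β.
Posterior: Beta(α+k, β+n−k) = Beta(2.65+6, 2.25+10) = Beta(8.65, 12.25).
Mode of Beta(a,b) for a,b>1 is (a−1)/(a+b−2) = 7.65/18.90 = 0.4048.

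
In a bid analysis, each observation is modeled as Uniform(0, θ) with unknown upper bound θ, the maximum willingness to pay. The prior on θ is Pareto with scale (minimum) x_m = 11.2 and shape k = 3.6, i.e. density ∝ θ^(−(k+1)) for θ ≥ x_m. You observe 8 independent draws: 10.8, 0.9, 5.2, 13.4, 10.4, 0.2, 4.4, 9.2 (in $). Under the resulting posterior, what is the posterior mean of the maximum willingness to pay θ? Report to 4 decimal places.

14.6642

A Pareto(scale x_m, shape k) prior on the upper bound θ of Uniform(0, θ) is conjugate: posterior is Pareto(max(x_m, max xᵢ), k + n).
Sample maximum = 13.4; prior scale x_m = 11.2 → posterior scale = max = 13.4.
Posterior shape = 3.6 + 8 = 11.6.
E[θ|data] = k·x_m/(k−1) = 11.6·13.4/10.6 = 14.6642.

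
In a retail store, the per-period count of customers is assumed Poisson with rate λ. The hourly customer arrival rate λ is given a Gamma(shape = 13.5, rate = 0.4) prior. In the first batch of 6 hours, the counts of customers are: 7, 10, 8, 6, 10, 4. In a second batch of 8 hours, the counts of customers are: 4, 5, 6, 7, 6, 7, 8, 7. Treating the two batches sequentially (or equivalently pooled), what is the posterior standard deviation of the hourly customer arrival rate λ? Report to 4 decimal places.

With a Gamma(shape α, rate β) prior, the Poisson likelihood is conjugate: the posterior is Gamma(α + ΣXᵢ, β + n).
Batch 1: sum of counts S = 45 over n = 6 hours.
After batch 1: Gamma(α+S, β+n) = Gamma(13.5+45, 0.4+6) = Gamma(58.5, 6.4).
Batch 2: sum of counts S = 50 over n = 8 hours.
After batch 2: Gamma(α+S, β+n) = Gamma(58.5+50, 6.4+8) = Gamma(108.5, 14.4).
SD = √α/β = √108.5/14.4 = 0.7234.

0.7234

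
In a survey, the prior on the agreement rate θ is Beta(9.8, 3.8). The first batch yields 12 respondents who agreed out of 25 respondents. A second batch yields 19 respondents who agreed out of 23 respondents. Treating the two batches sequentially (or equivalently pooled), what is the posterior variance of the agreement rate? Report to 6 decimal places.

The Beta prior is conjugate to a Binomial/Bernoulli likelihood; the update adds successes to α and failures to β.
After batch 1: Beta(9.8+12, 3.8+13) = Beta(21.8, 16.8).
After batch 2: Beta(21.8+19, 16.8+4) = Beta(40.8, 20.8).
Var = αβ/((α+β)²(α+β+1)) = 40.8·20.8/(61.6²·62.6) = 0.003573.

0.003573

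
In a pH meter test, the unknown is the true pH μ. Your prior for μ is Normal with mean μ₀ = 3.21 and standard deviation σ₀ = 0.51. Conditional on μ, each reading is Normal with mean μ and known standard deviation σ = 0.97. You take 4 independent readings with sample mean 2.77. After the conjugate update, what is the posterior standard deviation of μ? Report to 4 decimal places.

0.3515

For Normal data with known variance σ², a Normal(μ₀, σ₀²) prior on μ is conjugate. Posterior precision = 1/σ₀² + n/σ²; posterior mean is the precision-weighted average of μ₀ and x̄.
σ₀² = 0.51² = 0.2601, σ² = 0.97² = 0.9409; σ² + n·σ₀² = 0.9409 + 4·0.2601 = 1.9813.
Posterior precision = 1/σ₀² + n/σ² = 1/0.2601 + 4/0.9409 = (σ² + n·σ₀²)/(σ₀²σ²) = 1.9813/(0.2601·0.9409); posterior variance σₙ² = σ₀²σ²/(σ² + n·σ₀²) = 0.2601·0.9409/1.9813 = 0.123519.
Posterior SD = √σₙ² = √(0.2601·0.9409/1.9813) = 0.3515.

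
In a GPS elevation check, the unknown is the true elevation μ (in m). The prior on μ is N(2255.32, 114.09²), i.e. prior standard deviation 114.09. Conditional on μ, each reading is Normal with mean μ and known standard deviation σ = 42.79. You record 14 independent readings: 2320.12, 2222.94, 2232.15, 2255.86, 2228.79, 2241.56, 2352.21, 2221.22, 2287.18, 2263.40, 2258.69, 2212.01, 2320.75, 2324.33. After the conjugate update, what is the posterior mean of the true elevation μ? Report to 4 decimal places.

2267.1108

For Normal data with known variance σ², a Normal(μ₀, σ₀²) prior on μ is conjugate. Posterior precision = 1/σ₀² + n/σ²; posterior mean is the precision-weighted average of μ₀ and x̄.
Σxᵢ = 2320.12 + 2222.94 + 2232.15 + 2255.86 + 2228.79 + 2241.56 + 2352.21 + 2221.22 + 2287.18 + 2263.40 + 2258.69 + 2212.01 + 2320.75 + 2324.33 = 31741.21, so n·x̄ = 31741.21.
σ₀² = 114.09² = 13016.5281, σ² = 42.79² = 1830.9841; σ² + n·σ₀² = 1830.9841 + 14·13016.5281 = 184062.3775.
Posterior mean = (μ₀/σ₀² + n·x̄/σ²)/(1/σ₀² + n/σ²) = (σ²·μ₀ + σ₀²·n·x̄)/(σ² + n·σ₀²) = (1830.9841·2255.32 + 13016.5281·31741.21)/184062.3775 = 417289806.953413/184062.3775 = 2267.1108.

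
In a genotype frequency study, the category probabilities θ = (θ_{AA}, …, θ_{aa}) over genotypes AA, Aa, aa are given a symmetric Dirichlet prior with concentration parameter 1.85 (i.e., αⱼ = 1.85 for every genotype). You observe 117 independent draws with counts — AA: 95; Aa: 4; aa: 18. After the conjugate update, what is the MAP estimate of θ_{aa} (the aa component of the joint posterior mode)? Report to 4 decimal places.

0.1577

The Dirichlet prior is conjugate to the Multinomial likelihood: each posterior αⱼ = prior αⱼ + observed count nⱼ.
Posterior concentration: (96.85, 5.85, 19.85), total = 122.55.
Joint mode component: (α_{aa}−1)/(Σα−K) = 18.85/119.55 = 0.1577.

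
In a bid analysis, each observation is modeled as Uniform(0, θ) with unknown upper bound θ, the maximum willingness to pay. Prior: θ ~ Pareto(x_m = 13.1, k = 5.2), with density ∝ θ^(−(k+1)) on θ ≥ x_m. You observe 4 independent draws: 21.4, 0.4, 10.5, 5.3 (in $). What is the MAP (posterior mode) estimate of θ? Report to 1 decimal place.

21.4

A Pareto(scale x_m, shape k) prior on the upper bound θ of Uniform(0, θ) is conjugate: posterior is Pareto(max(x_m, max xᵢ), k + n).
Sample maximum = 21.4; prior scale x_m = 13.1 → posterior scale = max = 21.4.
Posterior shape = 5.2 + 4 = 9.2.
The Pareto density is decreasing on [x_m, ∞), so the mode is x_m = 21.4.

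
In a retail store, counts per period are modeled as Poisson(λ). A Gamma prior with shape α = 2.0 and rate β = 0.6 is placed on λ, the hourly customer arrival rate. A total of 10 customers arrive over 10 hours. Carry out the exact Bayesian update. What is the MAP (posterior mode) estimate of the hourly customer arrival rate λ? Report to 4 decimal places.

1.0377

With a Gamma(shape α, rate β) prior, the Poisson likelihood is conjugate: the posterior is Gamma(α + ΣXᵢ, β + n).
Posterior: Gamma(α+S, β+n) = Gamma(2.0+10, 0.6+10) = Gamma(12.0, 10.6).
Mode of Gamma(α,β) for α≥1 is (α−1)/β = 11.0/10.6 = 1.0377.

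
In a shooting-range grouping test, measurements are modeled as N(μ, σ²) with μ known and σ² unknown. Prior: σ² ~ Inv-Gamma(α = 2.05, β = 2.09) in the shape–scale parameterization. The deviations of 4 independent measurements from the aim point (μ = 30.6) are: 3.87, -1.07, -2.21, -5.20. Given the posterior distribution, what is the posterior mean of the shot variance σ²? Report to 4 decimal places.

8.5616

With known mean μ and an Inverse-Gamma(α, β) prior on σ², the Normal likelihood is conjugate: posterior is Inv-Gamma(α + n/2, β + Σ(xᵢ−μ)²/2).
Σ(xᵢ−μ)² = (3.87)² + (-1.07)² + (-2.21)² + (-5.20)² = 48.0459.
Posterior: Inv-Gamma(2.05 + 4/2, 2.09 + 48.0459/2) = Inv-Gamma(4.05, 26.11295).
E[σ²|data] = β/(α−1) = 26.11295/3.05 = 8.5616.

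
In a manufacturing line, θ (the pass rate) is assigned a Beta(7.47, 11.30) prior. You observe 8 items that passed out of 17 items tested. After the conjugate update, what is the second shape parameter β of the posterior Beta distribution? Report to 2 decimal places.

The Beta prior is conjugate to a Binomial/Bernoulli likelihood; the update adds successes to α and failures to β.
Posterior: Beta(α+k, β+n−k) = Beta(7.47+8, 11.30+9) = Beta(15.47, 20.30).
Posterior β = 20.30.

20.30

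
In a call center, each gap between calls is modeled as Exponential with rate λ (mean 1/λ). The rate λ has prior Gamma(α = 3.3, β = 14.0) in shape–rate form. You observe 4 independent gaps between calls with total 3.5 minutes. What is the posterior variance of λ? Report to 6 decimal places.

0.023837

With a Gamma(shape α, rate β) prior on the exponential rate λ, the posterior after n observations with total T = Σxᵢ is Gamma(α+n, β+T).
Posterior: Gamma(3.3+4, 14.0+3.5) = Gamma(7.3, 17.5).
Var = α/β² = 0.023837.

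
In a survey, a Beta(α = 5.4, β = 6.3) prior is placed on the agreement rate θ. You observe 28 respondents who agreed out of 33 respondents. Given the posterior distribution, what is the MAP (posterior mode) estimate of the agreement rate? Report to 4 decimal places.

The Beta prior is conjugate to a Binomial/Bernoulli likelihood; the update adds successes to α and failures to β.
Posterior: Beta(α+k, β+n−k) = Beta(5.4+28, 6.3+5) = Beta(33.4, 11.3).
Mode of Beta(a,b) for a,b>1 is (a−1)/(a+b−2) = 32.4/42.7 = 0.7588.

0.7588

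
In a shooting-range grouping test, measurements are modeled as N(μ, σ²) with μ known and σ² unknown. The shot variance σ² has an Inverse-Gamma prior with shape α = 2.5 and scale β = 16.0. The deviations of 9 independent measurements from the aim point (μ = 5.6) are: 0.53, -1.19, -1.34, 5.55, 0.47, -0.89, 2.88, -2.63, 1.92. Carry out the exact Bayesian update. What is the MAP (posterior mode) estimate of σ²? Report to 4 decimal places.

5.3879

With known mean μ and an Inverse-Gamma(α, β) prior on σ², the Normal likelihood is conjugate: posterior is Inv-Gamma(α + n/2, β + Σ(xᵢ−μ)²/2).
Σ(xᵢ−μ)² = (0.53)² + (-1.19)² + (-1.34)² + (5.55)² + (0.47)² + (-0.89)² + (2.88)² + (-2.63)² + (1.92)² = 54.2058.
Posterior: Inv-Gamma(2.5 + 9/2, 16.0 + 54.2058/2) = Inv-Gamma(7.00, 43.10290).
Mode = β/(α+1) = 43.10290/8.00 = 5.3879.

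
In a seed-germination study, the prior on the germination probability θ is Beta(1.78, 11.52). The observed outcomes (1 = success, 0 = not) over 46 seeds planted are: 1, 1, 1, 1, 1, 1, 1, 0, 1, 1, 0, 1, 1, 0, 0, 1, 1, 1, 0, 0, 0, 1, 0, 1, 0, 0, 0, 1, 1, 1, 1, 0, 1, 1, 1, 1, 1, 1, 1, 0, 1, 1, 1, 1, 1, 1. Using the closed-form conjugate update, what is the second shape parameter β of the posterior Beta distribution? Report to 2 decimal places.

24.52

The Beta prior is conjugate to a Binomial/Bernoulli likelihood; the update adds successes to α and failures to β.
Posterior: Beta(α+k, β+n−k) = Beta(1.78+33, 11.52+13) = Beta(34.78, 24.52).
Posterior β = 24.52.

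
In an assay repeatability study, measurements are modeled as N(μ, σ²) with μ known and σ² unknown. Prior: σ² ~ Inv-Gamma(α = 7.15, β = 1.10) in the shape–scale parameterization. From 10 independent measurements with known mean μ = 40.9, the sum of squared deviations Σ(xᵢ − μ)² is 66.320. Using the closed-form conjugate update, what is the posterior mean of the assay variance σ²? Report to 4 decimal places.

With known mean μ and an Inverse-Gamma(α, β) prior on σ², the Normal likelihood is conjugate: posterior is Inv-Gamma(α + n/2, β + Σ(xᵢ−μ)²/2).
Posterior: Inv-Gamma(7.15 + 10/2, 1.10 + 66.320/2) = Inv-Gamma(12.15, 34.2600).
E[σ²|data] = β/(α−1) = 34.2600/11.15 = 3.0726.

3.0726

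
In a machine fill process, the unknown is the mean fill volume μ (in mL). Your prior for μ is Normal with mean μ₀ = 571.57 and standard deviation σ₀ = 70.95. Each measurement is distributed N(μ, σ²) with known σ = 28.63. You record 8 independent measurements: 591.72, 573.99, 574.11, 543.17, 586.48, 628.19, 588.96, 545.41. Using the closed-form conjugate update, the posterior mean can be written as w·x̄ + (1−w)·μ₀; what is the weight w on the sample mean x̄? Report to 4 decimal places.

For Normal data with known variance σ², a Normal(μ₀, σ₀²) prior on μ is conjugate. Posterior precision = 1/σ₀² + n/σ²; posterior mean is the precision-weighted average of μ₀ and x̄.
σ₀² = 70.95² = 5033.9025, σ² = 28.63² = 819.6769. Prior precision 1/σ₀² = 1/5033.9025; data precision n/σ² = 8/819.6769.
w = (n/σ²)/(1/σ₀² + n/σ²) = n·σ₀²/(σ² + n·σ₀²) = 8·5033.9025/(819.6769 + 8·5033.9025) = 40271.22/41090.8969 = 0.9801.

0.9801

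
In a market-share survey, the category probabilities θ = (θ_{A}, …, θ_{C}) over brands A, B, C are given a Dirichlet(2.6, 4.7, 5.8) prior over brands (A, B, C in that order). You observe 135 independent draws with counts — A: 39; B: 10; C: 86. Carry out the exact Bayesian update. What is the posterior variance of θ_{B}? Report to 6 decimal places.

The Dirichlet prior is conjugate to the Multinomial likelihood: each posterior αⱼ = prior αⱼ + observed count nⱼ.
Posterior concentration: (41.6, 14.7, 91.8), total = 148.1.
Var[θ_j] = α_j(Σα−α_j)/((Σα)²(Σα+1)) = 14.7·133.4/(148.1²·149.1) = 0.000600.

0.000600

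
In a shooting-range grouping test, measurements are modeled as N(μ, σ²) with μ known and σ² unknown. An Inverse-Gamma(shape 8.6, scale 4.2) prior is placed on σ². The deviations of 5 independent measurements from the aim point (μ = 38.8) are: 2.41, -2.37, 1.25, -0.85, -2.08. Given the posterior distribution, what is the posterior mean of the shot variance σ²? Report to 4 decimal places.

1.3087

With known mean μ and an Inverse-Gamma(α, β) prior on σ², the Normal likelihood is conjugate: posterior is Inv-Gamma(α + n/2, β + Σ(xᵢ−μ)²/2).
Σ(xᵢ−μ)² = (2.41)² + (-2.37)² + (1.25)² + (-0.85)² + (-2.08)² = 18.0364.
Posterior: Inv-Gamma(8.6 + 5/2, 4.2 + 18.0364/2) = Inv-Gamma(11.10, 13.21820).
E[σ²|data] = β/(α−1) = 13.21820/10.10 = 1.3087.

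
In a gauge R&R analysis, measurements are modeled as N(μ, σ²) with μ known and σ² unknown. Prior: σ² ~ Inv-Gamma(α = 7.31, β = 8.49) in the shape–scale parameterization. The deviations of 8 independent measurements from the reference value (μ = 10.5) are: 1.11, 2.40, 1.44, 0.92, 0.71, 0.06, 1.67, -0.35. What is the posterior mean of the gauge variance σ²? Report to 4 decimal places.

With known mean μ and an Inverse-Gamma(α, β) prior on σ², the Normal likelihood is conjugate: posterior is Inv-Gamma(α + n/2, β + Σ(xᵢ−μ)²/2).
Σ(xᵢ−μ)² = (1.11)² + (2.40)² + (1.44)² + (0.92)² + (0.71)² + (0.06)² + (1.67)² + (-0.35)² = 13.3312.
Posterior: Inv-Gamma(7.31 + 8/2, 8.49 + 13.3312/2) = Inv-Gamma(11.31, 15.15560).
E[σ²|data] = β/(α−1) = 15.15560/10.31 = 1.4700.

1.4700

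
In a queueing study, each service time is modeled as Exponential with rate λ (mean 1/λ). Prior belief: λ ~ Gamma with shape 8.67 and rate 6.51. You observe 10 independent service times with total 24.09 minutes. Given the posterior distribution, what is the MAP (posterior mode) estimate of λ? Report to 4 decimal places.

0.5775

With a Gamma(shape α, rate β) prior on the exponential rate λ, the posterior after n observations with total T = Σxᵢ is Gamma(α+n, β+T).
Posterior: Gamma(8.67+10, 6.51+24.09) = Gamma(18.67, 30.60).
Mode = (α−1)/β = 0.5775.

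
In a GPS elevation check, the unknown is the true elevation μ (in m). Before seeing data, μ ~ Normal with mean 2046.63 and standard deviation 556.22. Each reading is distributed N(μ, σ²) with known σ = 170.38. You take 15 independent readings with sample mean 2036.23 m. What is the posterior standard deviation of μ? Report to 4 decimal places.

43.8550

For Normal data with known variance σ², a Normal(μ₀, σ₀²) prior on μ is conjugate. Posterior precision = 1/σ₀² + n/σ²; posterior mean is the precision-weighted average of μ₀ and x̄.
σ₀² = 556.22² = 309380.6884, σ² = 170.38² = 29029.3444; σ² + n·σ₀² = 29029.3444 + 15·309380.6884 = 4669739.6704.
Posterior precision = 1/σ₀² + n/σ² = 1/309380.6884 + 15/29029.3444 = (σ² + n·σ₀²)/(σ₀²σ²) = 4669739.6704/(309380.6884·29029.3444); posterior variance σₙ² = σ₀²σ²/(σ² + n·σ₀²) = 309380.6884·29029.3444/4669739.6704 = 1923.258937.
Posterior SD = √σₙ² = √(309380.6884·29029.3444/4669739.6704) = 43.8550.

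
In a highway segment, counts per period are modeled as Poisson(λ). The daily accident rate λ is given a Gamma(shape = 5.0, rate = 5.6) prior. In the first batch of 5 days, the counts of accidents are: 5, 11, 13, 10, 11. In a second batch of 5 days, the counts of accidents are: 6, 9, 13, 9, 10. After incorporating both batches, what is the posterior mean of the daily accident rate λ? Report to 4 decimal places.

With a Gamma(shape α, rate β) prior, the Poisson likelihood is conjugate: the posterior is Gamma(α + ΣXᵢ, β + n).
Batch 1: sum of counts S = 50 over n = 5 days.
After batch 1: Gamma(α+S, β+n) = Gamma(5.0+50, 5.6+5) = Gamma(55.0, 10.6).
Batch 2: sum of counts S = 47 over n = 5 days.
After batch 2: Gamma(α+S, β+n) = Gamma(55.0+47, 10.6+5) = Gamma(102.0, 15.6).
Posterior mean = α/β = 102.0/15.6 = 6.5385.

6.5385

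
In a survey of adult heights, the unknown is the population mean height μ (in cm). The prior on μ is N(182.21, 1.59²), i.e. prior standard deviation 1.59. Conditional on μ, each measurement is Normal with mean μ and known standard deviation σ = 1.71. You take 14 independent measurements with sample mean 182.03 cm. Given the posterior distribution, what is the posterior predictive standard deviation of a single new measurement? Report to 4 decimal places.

1.7655

For Normal data with known variance σ², a Normal(μ₀, σ₀²) prior on μ is conjugate. Posterior precision = 1/σ₀² + n/σ²; posterior mean is the precision-weighted average of μ₀ and x̄.
σ₀² = 1.59² = 2.5281, σ² = 1.71² = 2.9241; σ² + n·σ₀² = 2.9241 + 14·2.5281 = 38.3175.
Posterior precision = 1/σ₀² + n/σ² = 1/2.5281 + 14/2.9241 = (σ² + n·σ₀²)/(σ₀²σ²) = 38.3175/(2.5281·2.9241); posterior variance σₙ² = σ₀²σ²/(σ² + n·σ₀²) = 2.5281·2.9241/38.3175 = 0.192925.
Predictive variance for one new observation = σₙ² + σ² = 2.5281·2.9241/38.3175 + 2.9241 = σ²·(σ₀² + 38.3175)/38.3175 = 2.9241·40.8456/38.3175 = 3.117025; SD = √(2.9241·40.8456/38.3175) = 1.7655.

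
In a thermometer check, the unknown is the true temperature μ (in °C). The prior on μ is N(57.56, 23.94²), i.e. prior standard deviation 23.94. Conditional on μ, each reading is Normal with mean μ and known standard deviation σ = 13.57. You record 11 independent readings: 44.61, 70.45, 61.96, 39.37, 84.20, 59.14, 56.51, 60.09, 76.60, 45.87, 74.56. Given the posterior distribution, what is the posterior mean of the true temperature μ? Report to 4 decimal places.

61.1108

For Normal data with known variance σ², a Normal(μ₀, σ₀²) prior on μ is conjugate. Posterior precision = 1/σ₀² + n/σ²; posterior mean is the precision-weighted average of μ₀ and x̄.
Σxᵢ = 44.61 + 70.45 + 61.96 + 39.37 + 84.20 + 59.14 + 56.51 + 60.09 + 76.60 + 45.87 + 74.56 = 673.36, so n·x̄ = 673.36.
σ₀² = 23.94² = 573.1236, σ² = 13.57² = 184.1449; σ² + n·σ₀² = 184.1449 + 11·573.1236 = 6488.5045.
Posterior mean = (μ₀/σ₀² + n·x̄/σ²)/(1/σ₀² + n/σ²) = (σ²·μ₀ + σ₀²·n·x̄)/(σ² + n·σ₀²) = (184.1449·57.56 + 573.1236·673.36)/6488.5045 = 396517.88774/6488.5045 = 61.1108.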